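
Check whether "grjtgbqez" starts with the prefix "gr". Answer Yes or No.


Input string: 'grjtgbqez'
Prefix to check: 'gr'
First 2 characters of input: 'gr'
Match: True
Result: Yes


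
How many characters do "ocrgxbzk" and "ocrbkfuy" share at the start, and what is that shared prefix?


String 1: 'ocrgxbzk'
String 2: 'ocrbkfuy'
Compare position by position:
pos 0: 'o' vs 'o' match
pos 1: 'c' vs 'c' match
pos 2: 'r' vs 'r' match
pos 3: 'g' vs 'b' differ -> stop
Longest common prefix: "ocr" (length 3)


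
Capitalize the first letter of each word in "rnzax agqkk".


Input string: 'rnzax agqkk'
Operation: capitalize first letter of each word
Word transformations: 'rnzax'->'Rnzax', 'agqkk'->'Agqkk'
Result: Rnzax Agqkk


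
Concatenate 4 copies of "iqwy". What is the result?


Input string: 'iqwy'
Operation: repeat 4 times
Concatenation: 'iqwy' + 'iqwy' + 'iqwy' + 'iqwy'
Result: iqwyiqwyiqwyiqwy


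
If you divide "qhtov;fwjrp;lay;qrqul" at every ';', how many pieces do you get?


Input string: 'qhtov;fwjrp;lay;qrqul'
Delimiter: ';'
Split result: 'qhtov', 'fwjrp', 'lay', 'qrqul'
Number of parts: 4


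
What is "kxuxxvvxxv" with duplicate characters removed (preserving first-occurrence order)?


Input: 'kxuxxvvxxv'
Operation: keep first occurrence of each character
Scan: s[0]='k' new -> keep; s[1]='x' new -> keep; s[2]='u' new -> keep; s[3]='x' seen -> skip; s[4]='x' seen -> skip; s[5]='v' new -> keep; s[6]='v' seen -> skip; s[7]='x' seen -> skip; s[8]='x' seen -> skip; s[9]='v' seen -> skip
Result: kxuv


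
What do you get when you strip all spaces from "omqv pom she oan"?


Input string: 'omqv pom she oan'
Operation: remove all spaces
Words: 'omqv', 'pom', 'she', 'oan'
Join without spaces: omqvpomsheoan


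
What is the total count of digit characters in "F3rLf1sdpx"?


Input string: 'F3rLf1sdpx'
Operation: count digit characters (0-9)
Scan: 'F', '3'(digit), 'r', 'L', 'f', '1'(digit), 's', 'd', 'p', 'x'
Digits found: 2
Result: 2


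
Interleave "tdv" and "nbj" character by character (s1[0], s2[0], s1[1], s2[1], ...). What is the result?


String 1: 'tdv'
String 2: 'nbj'
Operation: alternate characters
Pairs: 't'+'n', 'd'+'b', 'v'+'j'
Result: tndbvj


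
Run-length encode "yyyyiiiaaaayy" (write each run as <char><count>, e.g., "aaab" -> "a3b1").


Input: 'yyyyiiiaaaayy'
Operation: identify consecutive runs
Runs: 'yyyy' -> y4, 'iii' -> i3, 'aaaa' -> a4, 'yy' -> y2
Encoded: y4i3a4y2


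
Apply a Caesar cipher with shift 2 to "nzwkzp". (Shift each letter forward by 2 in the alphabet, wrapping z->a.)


Input: 'nzwkzp', shift = 2
Operation: for each letter, (position + 2) mod 26
Mapping: 'n'(13+2=15)->'p', 'z'(25+2=27, 27 mod 26=1)->'b', 'w'(22+2=24)->'y', 'k'(10+2=12)->'m', 'z'(25+2=27, 27 mod 26=1)->'b', 'p'(15+2=17)->'r'
Result: pbymbr


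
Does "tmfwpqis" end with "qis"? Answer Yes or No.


Input string: 'tmfwpqis'
Suffix to check: 'qis'
Last 3 characters of input: 'qis'
Match: True
Result: Yes


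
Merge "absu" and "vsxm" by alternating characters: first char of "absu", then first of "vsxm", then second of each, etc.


String 1: 'absu'
String 2: 'vsxm'
Operation: alternate characters
Pairs: 'a'+'v', 'b'+'s', 's'+'x', 'u'+'m'
Result: avbssxum


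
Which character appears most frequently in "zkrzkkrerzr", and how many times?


Input: 'zkrzkkrerzr'
Operation: tally each character
Counts: 'e':1, 'k':3, 'r':4, 'z':3
Maximum: 'r' appears 4 times


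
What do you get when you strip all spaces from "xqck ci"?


Input string: 'xqck ci'
Operation: remove all spaces
Words: 'xqck', 'ci'
Join without spaces: xqckci


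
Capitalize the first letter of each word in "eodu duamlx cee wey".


Input string: 'eodu duamlx cee wey'
Operation: capitalize first letter of each word
Word transformations: 'eodu'->'Eodu', 'duamlx'->'Duamlx', 'cee'->'Cee', 'wey'->'Wey'
Result: Eodu Duamlx Cee Wey


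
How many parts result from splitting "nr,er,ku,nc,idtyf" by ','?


Input string: 'nr,er,ku,nc,idtyf'
Delimiter: ','
Split result: 'nr', 'er', 'ku', 'nc', 'idtyf'
Number of parts: 5


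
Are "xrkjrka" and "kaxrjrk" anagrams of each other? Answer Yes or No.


String 1: 'xrkjrka' -> sorted: 'ajkkrrx'
String 2: 'kaxrjrk' -> sorted: 'ajkkrrx'
Compare sorted forms: 'ajkkrrx' == 'ajkkrrx'
Anagram: Yes


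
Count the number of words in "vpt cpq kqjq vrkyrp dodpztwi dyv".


Input string: 'vpt cpq kqjq vrkyrp dodpztwi dyv'
Operation: split by spaces
Words found: 'vpt', 'cpq', 'kqjq', 'vrkyrp', 'dodpztwi', 'dyv'
Word count: 6


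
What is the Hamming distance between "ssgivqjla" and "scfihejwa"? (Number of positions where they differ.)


String 1: 'ssgivqjla'
String 2: 'scfihejwa'
Compare each position: pos 0: 's'=='s', pos 1: 's'!='c', pos 2: 'g'!='f', pos 3: 'i'=='i', pos 4: 'v'!='h', pos 5: 'q'!='e', pos 6: 'j'=='j', pos 7: 'l'!='w', pos 8: 'a'=='a'
Differing positions: 5
Hamming distance: 5


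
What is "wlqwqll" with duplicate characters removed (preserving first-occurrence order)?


Input: 'wlqwqll'
Operation: keep first occurrence of each character
Scan: s[0]='w' new -> keep; s[1]='l' new -> keep; s[2]='q' new -> keep; s[3]='w' seen -> skip; s[4]='q' seen -> skip; s[5]='l' seen -> skip; s[6]='l' seen -> skip
Result: wlq


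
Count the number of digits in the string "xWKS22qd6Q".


Input string: 'xWKS22qd6Q'
Operation: count digit characters (0-9)
Scan: 'x', 'W', 'K', 'S', '2'(digit), '2'(digit), 'q', 'd', '6'(digit), 'Q'
Digits found: 3
Result: 3


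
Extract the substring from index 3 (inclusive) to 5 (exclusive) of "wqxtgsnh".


Input string: 'wqxtgsnh'
Operation: slice [3:5]
Extract characters: s[3]='t', s[4]='g'
Result: tg


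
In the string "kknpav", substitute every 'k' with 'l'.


Input string: 'kknpav'
Operation: replace 'k' with 'l'
Positions of 'k': 0, 1
After replacement: llnpav


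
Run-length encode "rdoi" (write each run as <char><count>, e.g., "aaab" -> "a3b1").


Input: 'rdoi'
Operation: identify consecutive runs
Runs: 'r' -> r1, 'd' -> d1, 'o' -> o1, 'i' -> i1
Encoded: r1d1o1i1


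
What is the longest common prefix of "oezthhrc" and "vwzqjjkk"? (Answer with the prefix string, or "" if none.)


String 1: 'oezthhrc'
String 2: 'vwzqjjkk'
Compare position by position:
pos 0: 'o' vs 'v' differ -> stop
Longest common prefix: "" (length 0)


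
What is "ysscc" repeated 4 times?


Input string: 'ysscc'
Operation: repeat 4 times
Concatenation: 'ysscc' + 'ysscc' + 'ysscc' + 'ysscc'
Result: yssccyssccyssccysscc


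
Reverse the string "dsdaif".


Input string: 'dsdaif'
Operation: reverse character order
Original order: 'd' -> 's' -> 'd' -> 'a' -> 'i' -> 'f'
Reversed order: 'f' -> 'i' -> 'a' -> 'd' -> 's' -> 'd'
Result: fiadsd


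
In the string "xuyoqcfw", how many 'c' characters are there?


Input string: 'xuyoqcfw'
Target character: 'c'
Scan each position: s[5]='c'
Matches found at indices: 5
Total: 1


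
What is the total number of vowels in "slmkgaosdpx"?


Input string: 'slmkgaosdpx'
Operation: count vowels (a, e, i, o, u)
Scan: s[0]='s', s[1]='l', s[2]='m', s[3]='k', s[4]='g', s[5]='a' (vowel), s[6]='o' (vowel), s[7]='s', s[8]='d', s[9]='p', s[10]='x'
Vowels found: 2
Result: 2


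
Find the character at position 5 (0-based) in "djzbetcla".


Input string: 'djzbetcla'
Operation: get character at index 5
Index mapping: s[0]='d', s[1]='j', s[2]='z', s[3]='b', s[4]='e', s[5]='t'
Result: 't'


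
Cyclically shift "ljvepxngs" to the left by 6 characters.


Input: 'ljvepxngs', shift = 6
Operation: split at index 6 and swap parts
Front part s[0:6] = 'ljvepx'
Back part s[6:] = 'ngs'
Rotated = back + front = 'ngs' + 'ljvepx'
Result: ngsljvepx


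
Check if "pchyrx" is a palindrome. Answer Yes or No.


Input string: 'pchyrx'
Reversed: 'xryhcp'
Compare pairs: s[0]='p' vs s[5]='x' (mismatch), s[1]='c' vs s[4]='r' (mismatch), s[2]='h' vs s[3]='y' (mismatch)
Palindrome: No


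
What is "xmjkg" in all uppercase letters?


Input string: 'xmjkg'
Operation: convert each letter to uppercase
Mapping: 'x'->'X', 'm'->'M', 'j'->'J', 'k'->'K', 'g'->'G'
Result: XMJKG


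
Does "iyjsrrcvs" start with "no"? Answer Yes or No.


Input string: 'iyjsrrcvs'
Prefix to check: 'no'
First 2 characters of input: 'iy'
Match: False
Result: No


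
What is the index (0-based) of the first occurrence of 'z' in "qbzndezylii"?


Input string: 'qbzndezylii'
Target: 'z'
Scanning left to right: s[0]='q', s[1]='b', s[2]='z'
First match at index: 2


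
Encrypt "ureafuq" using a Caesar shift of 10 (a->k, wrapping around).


Input: 'ureafuq', shift = 10
Operation: for each letter, (position + 10) mod 26
Mapping: 'u'(20+10=30, 30 mod 26=4)->'e', 'r'(17+10=27, 27 mod 26=1)->'b', 'e'(4+10=14)->'o', 'a'(0+10=10)->'k', 'f'(5+10=15)->'p', 'u'(20+10=30, 30 mod 26=4)->'e', 'q'(16+10=26, 26 mod 26=0)->'a'
Result: ebokpea


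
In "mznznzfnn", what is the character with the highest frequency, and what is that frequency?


Input: 'mznznzfnn'
Operation: tally each character
Counts: 'f':1, 'm':1, 'n':4, 'z':3
Maximum: 'n' appears 4 times


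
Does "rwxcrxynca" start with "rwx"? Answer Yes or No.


Input string: 'rwxcrxynca'
Prefix to check: 'rwx'
First 3 characters of input: 'rwx'
Match: True
Result: Yes


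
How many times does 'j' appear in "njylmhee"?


Input string: 'njylmhee'
Target character: 'j'
Scan each position: s[1]='j'
Matches found at indices: 1
Total: 1


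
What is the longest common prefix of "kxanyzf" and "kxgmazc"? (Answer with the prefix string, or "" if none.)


String 1: 'kxanyzf'
String 2: 'kxgmazc'
Compare position by position:
pos 0: 'k' vs 'k' match
pos 1: 'x' vs 'x' match
pos 2: 'a' vs 'g' differ -> stop
Longest common prefix: "kx" (length 2)


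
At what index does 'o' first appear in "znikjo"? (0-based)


Input string: 'znikjo'
Target: 'o'
Scanning left to right: s[0]='z', s[1]='n', s[2]='i', s[3]='k', s[4]='j', s[5]='o'
First match at index: 5


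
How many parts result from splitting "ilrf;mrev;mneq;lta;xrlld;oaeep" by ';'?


Input string: 'ilrf;mrev;mneq;lta;xrlld;oaeep'
Delimiter: ';'
Split result: 'ilrf', 'mrev', 'mneq', 'lta', 'xrlld', 'oaeep'
Number of parts: 6


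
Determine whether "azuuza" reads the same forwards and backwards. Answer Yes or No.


Input string: 'azuuza'
Reversed: 'azuuza'
Compare pairs: s[0]='a' vs s[5]='a' (match), s[1]='z' vs s[4]='z' (match), s[2]='u' vs s[3]='u' (match)
Palindrome: Yes


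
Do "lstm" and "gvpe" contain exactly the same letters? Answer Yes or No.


String 1: 'lstm' -> sorted: 'lmst'
String 2: 'gvpe' -> sorted: 'egpv'
Compare sorted forms: 'lmst' != 'egpv'
Anagram: No


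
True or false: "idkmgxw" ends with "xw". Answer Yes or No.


Input string: 'idkmgxw'
Suffix to check: 'xw'
Last 2 characters of input: 'xw'
Match: True
Result: Yes


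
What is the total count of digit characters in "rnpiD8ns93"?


Input string: 'rnpiD8ns93'
Operation: count digit characters (0-9)
Scan: 'r', 'n', 'p', 'i', 'D', '8'(digit), 'n', 's', '9'(digit), '3'(digit)
Digits found: 3
Result: 3


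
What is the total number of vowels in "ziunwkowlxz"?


Input string: 'ziunwkowlxz'
Operation: count vowels (a, e, i, o, u)
Scan: s[0]='z', s[1]='i' (vowel), s[2]='u' (vowel), s[3]='n', s[4]='w', s[5]='k', s[6]='o' (vowel), s[7]='w', s[8]='l', s[9]='x', s[10]='z'
Vowels found: 3
Result: 3


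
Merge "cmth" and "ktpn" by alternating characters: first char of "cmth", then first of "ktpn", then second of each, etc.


String 1: 'cmth'
String 2: 'ktpn'
Operation: alternate characters
Pairs: 'c'+'k', 'm'+'t', 't'+'p', 'h'+'n'
Result: ckmttphn


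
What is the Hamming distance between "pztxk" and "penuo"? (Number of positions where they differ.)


String 1: 'pztxk'
String 2: 'penuo'
Compare each position: pos 0: 'p'=='p', pos 1: 'z'!='e', pos 2: 't'!='n', pos 3: 'x'!='u', pos 4: 'k'!='o'
Differing positions: 4
Hamming distance: 4


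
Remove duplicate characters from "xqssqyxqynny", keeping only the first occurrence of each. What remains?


Input: 'xqssqyxqynny'
Operation: keep first occurrence of each character
Scan: s[0]='x' new -> keep; s[1]='q' new -> keep; s[2]='s' new -> keep; s[3]='s' seen -> skip; s[4]='q' seen -> skip; s[5]='y' new -> keep; s[6]='x' seen -> skip; s[7]='q' seen -> skip; s[8]='y' seen -> skip; s[9]='n' new -> keep; s[10]='n' seen -> skip; s[11]='y' seen -> skip
Result: xqsyn


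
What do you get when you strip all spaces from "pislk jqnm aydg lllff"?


Input string: 'pislk jqnm aydg lllff'
Operation: remove all spaces
Words: 'pislk', 'jqnm', 'aydg', 'lllff'
Join without spaces: pislkjqnmaydglllff


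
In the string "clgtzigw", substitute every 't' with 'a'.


Input string: 'clgtzigw'
Operation: replace 't' with 'a'
Positions of 't': 3
After replacement: clgazigw


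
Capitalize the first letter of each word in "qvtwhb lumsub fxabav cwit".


Input string: 'qvtwhb lumsub fxabav cwit'
Operation: capitalize first letter of each word
Word transformations: 'qvtwhb'->'Qvtwhb', 'lumsub'->'Lumsub', 'fxabav'->'Fxabav', 'cwit'->'Cwit'
Result: Qvtwhb Lumsub Fxabav Cwit


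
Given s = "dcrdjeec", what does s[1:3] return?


Input string: 'dcrdjeec'
Operation: slice [1:3]
Extract characters: s[1]='c', s[2]='r'
Result: cr


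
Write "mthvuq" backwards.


Input string: 'mthvuq'
Operation: reverse character order
Original order: 'm' -> 't' -> 'h' -> 'v' -> 'u' -> 'q'
Reversed order: 'q' -> 'u' -> 'v' -> 'h' -> 't' -> 'm'
Result: quvhtm


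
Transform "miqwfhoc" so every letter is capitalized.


Input string: 'miqwfhoc'
Operation: convert each letter to uppercase
Mapping: 'm'->'M', 'i'->'I', 'q'->'Q', 'w'->'W', 'f'->'F', 'h'->'H', 'o'->'O', 'c'->'C'
Result: MIQWFHOC


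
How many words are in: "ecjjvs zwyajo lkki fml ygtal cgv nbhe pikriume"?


Input string: 'ecjjvs zwyajo lkki fml ygtal cgv nbhe pikriume'
Operation: split by spaces
Words found: 'ecjjvs', 'zwyajo', 'lkki', 'fml', 'ygtal', 'cgv', 'nbhe', 'pikriume'
Word count: 8


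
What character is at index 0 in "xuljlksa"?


Input string: 'xuljlksa'
Operation: get character at index 0
Index mapping: s[0]='x'
Result: 'x'


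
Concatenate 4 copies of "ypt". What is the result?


Input string: 'ypt'
Operation: repeat 4 times
Concatenation: 'ypt' + 'ypt' + 'ypt' + 'ypt'
Result: yptyptyptypt


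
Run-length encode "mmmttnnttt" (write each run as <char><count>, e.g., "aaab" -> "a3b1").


Input: 'mmmttnnttt'
Operation: identify consecutive runs
Runs: 'mmm' -> m3, 'tt' -> t2, 'nn' -> n2, 'ttt' -> t3
Encoded: m3t2n2t3


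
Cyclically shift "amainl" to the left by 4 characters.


Input: 'amainl', shift = 4
Operation: split at index 4 and swap parts
Front part s[0:4] = 'amai'
Back part s[4:] = 'nl'
Rotated = back + front = 'nl' + 'amai'
Result: nlamai


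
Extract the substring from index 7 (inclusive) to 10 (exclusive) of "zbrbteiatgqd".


Input string: 'zbrbteiatgqd'
Operation: slice [7:10]
Extract characters: s[7]='a', s[8]='t', s[9]='g'
Result: atg


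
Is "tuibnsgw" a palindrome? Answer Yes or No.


Input string: 'tuibnsgw'
Reversed: 'wgsnbiut'
Compare pairs: s[0]='t' vs s[7]='w' (mismatch), s[1]='u' vs s[6]='g' (mismatch), s[2]='i' vs s[5]='s' (mismatch), s[3]='b' vs s[4]='n' (mismatch)
Palindrome: No


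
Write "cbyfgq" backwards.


Input string: 'cbyfgq'
Operation: reverse character order
Original order: 'c' -> 'b' -> 'y' -> 'f' -> 'g' -> 'q'
Reversed order: 'q' -> 'g' -> 'f' -> 'y' -> 'b' -> 'c'
Result: qgfybc


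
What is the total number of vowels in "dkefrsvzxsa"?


Input string: 'dkefrsvzxsa'
Operation: count vowels (a, e, i, o, u)
Scan: s[0]='d', s[1]='k', s[2]='e' (vowel), s[3]='f', s[4]='r', s[5]='s', s[6]='v', s[7]='z', s[8]='x', s[9]='s', s[10]='a' (vowel)
Vowels found: 2
Result: 2


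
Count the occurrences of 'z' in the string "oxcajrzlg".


Input string: 'oxcajrzlg'
Target character: 'z'
Scan each position: s[6]='z'
Matches found at indices: 6
Total: 1


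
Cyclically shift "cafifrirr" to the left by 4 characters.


Input: 'cafifrirr', shift = 4
Operation: split at index 4 and swap parts
Front part s[0:4] = 'cafi'
Back part s[4:] = 'frirr'
Rotated = back + front = 'frirr' + 'cafi'
Result: frirrcafi


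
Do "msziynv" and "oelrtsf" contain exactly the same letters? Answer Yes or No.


String 1: 'msziynv' -> sorted: 'imnsvyz'
String 2: 'oelrtsf' -> sorted: 'eflorst'
Compare sorted forms: 'imnsvyz' != 'eflorst'
Anagram: No


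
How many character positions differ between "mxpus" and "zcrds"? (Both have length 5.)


String 1: 'mxpus'
String 2: 'zcrds'
Compare each position: pos 0: 'm'!='z', pos 1: 'x'!='c', pos 2: 'p'!='r', pos 3: 'u'!='d', pos 4: 's'=='s'
Differing positions: 4
Hamming distance: 4


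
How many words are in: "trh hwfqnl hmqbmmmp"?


Input string: 'trh hwfqnl hmqbmmmp'
Operation: split by spaces
Words found: 'trh', 'hwfqnl', 'hmqbmmmp'
Word count: 3


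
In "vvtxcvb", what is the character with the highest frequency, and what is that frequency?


Input: 'vvtxcvb'
Operation: tally each character
Counts: 'b':1, 'c':1, 't':1, 'v':3, 'x':1
Maximum: 'v' appears 3 times


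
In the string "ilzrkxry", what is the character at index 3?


Input string: 'ilzrkxry'
Operation: get character at index 3
Index mapping: s[0]='i', s[1]='l', s[2]='z', s[3]='r'
Result: 'r'


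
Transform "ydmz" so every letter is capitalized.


Input string: 'ydmz'
Operation: convert each letter to uppercase
Mapping: 'y'->'Y', 'd'->'D', 'm'->'M', 'z'->'Z'
Result: YDMZ


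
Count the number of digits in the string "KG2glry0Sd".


Input string: 'KG2glry0Sd'
Operation: count digit characters (0-9)
Scan: 'K', 'G', '2'(digit), 'g', 'l', 'r', 'y', '0'(digit), 'S', 'd'
Digits found: 2
Result: 2


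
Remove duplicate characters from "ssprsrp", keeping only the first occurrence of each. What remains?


Input: 'ssprsrp'
Operation: keep first occurrence of each character
Scan: s[0]='s' new -> keep; s[1]='s' seen -> skip; s[2]='p' new -> keep; s[3]='r' new -> keep; s[4]='s' seen -> skip; s[5]='r' seen -> skip; s[6]='p' seen -> skip
Result: spr


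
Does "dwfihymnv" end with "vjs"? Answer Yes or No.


Input string: 'dwfihymnv'
Suffix to check: 'vjs'
Last 3 characters of input: 'mnv'
Match: False
Result: No


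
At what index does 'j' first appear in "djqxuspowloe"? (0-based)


Input string: 'djqxuspowloe'
Target: 'j'
Scanning left to right: s[0]='d', s[1]='j'
First match at index: 1


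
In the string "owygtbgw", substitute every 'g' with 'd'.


Input string: 'owygtbgw'
Operation: replace 'g' with 'd'
Positions of 'g': 3, 6
After replacement: owydtbdw


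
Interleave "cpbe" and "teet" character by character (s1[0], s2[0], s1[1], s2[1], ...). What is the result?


String 1: 'cpbe'
String 2: 'teet'
Operation: alternate characters
Pairs: 'c'+'t', 'p'+'e', 'b'+'e', 'e'+'t'
Result: ctpebeet


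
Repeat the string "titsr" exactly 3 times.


Input string: 'titsr'
Operation: repeat 3 times
Concatenation: 'titsr' + 'titsr' + 'titsr'
Result: titsrtitsrtitsr


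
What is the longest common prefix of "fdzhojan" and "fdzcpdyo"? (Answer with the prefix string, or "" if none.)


String 1: 'fdzhojan'
String 2: 'fdzcpdyo'
Compare position by position:
pos 0: 'f' vs 'f' match
pos 1: 'd' vs 'd' match
pos 2: 'z' vs 'z' match
pos 3: 'h' vs 'c' differ -> stop
Longest common prefix: "fdz" (length 3)


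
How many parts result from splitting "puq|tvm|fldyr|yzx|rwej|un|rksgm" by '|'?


Input string: 'puq|tvm|fldyr|yzx|rwej|un|rksgm'
Delimiter: '|'
Split result: 'puq', 'tvm', 'fldyr', 'yzx', 'rwej', 'un', 'rksgm'
Number of parts: 7


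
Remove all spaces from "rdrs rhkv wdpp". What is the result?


Input string: 'rdrs rhkv wdpp'
Operation: remove all spaces
Words: 'rdrs', 'rhkv', 'wdpp'
Join without spaces: rdrsrhkvwdpp


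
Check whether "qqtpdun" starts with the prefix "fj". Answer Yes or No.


Input string: 'qqtpdun'
Prefix to check: 'fj'
First 2 characters of input: 'qq'
Match: False
Result: No


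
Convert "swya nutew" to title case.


Input string: 'swya nutew'
Operation: capitalize first letter of each word
Word transformations: 'swya'->'Swya', 'nutew'->'Nutew'
Result: Swya Nutew


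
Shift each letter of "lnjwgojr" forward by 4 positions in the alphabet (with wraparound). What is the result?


Input: 'lnjwgojr', shift = 4
Operation: for each letter, (position + 4) mod 26
Mapping: 'l'(11+4=15)->'p', 'n'(13+4=17)->'r', 'j'(9+4=13)->'n', 'w'(22+4=26, 26 mod 26=0)->'a', 'g'(6+4=10)->'k', 'o'(14+4=18)->'s', 'j'(9+4=13)->'n', 'r'(17+4=21)->'v'
Result: prnaksnv


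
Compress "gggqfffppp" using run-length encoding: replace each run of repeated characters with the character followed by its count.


Input: 'gggqfffppp'
Operation: identify consecutive runs
Runs: 'ggg' -> g3, 'q' -> q1, 'fff' -> f3, 'ppp' -> p3
Encoded: g3q1f3p3


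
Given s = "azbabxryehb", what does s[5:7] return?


Input string: 'azbabxryehb'
Operation: slice [5:7]
Extract characters: s[5]='x', s[6]='r'
Result: xr


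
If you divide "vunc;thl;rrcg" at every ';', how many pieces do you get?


Input string: 'vunc;thl;rrcg'
Delimiter: ';'
Split result: 'vunc', 'thl', 'rrcg'
Number of parts: 3


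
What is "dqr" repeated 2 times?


Input string: 'dqr'
Operation: repeat 2 times
Concatenation: 'dqr' + 'dqr'
Result: dqrdqr


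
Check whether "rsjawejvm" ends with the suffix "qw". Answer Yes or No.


Input string: 'rsjawejvm'
Suffix to check: 'qw'
Last 2 characters of input: 'vm'
Match: False
Result: No


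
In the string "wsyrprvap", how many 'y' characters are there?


Input string: 'wsyrprvap'
Target character: 'y'
Scan each position: s[2]='y'
Matches found at indices: 2
Total: 1


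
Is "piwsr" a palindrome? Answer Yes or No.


Input string: 'piwsr'
Reversed: 'rswip'
Compare pairs: s[0]='p' vs s[4]='r' (mismatch), s[1]='i' vs s[3]='s' (mismatch)
Palindrome: No


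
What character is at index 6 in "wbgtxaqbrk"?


Input string: 'wbgtxaqbrk'
Operation: get character at index 6
Index mapping: s[0]='w', s[1]='b', s[2]='g', s[3]='t', s[4]='x', s[5]='a', s[6]='q'
Result: 'q'


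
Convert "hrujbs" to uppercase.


Input string: 'hrujbs'
Operation: convert each letter to uppercase
Mapping: 'h'->'H', 'r'->'R', 'u'->'U', 'j'->'J', 'b'->'B', 's'->'S'
Result: HRUJBS


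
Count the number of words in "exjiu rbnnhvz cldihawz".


Input string: 'exjiu rbnnhvz cldihawz'
Operation: split by spaces
Words found: 'exjiu', 'rbnnhvz', 'cldihawz'
Word count: 3


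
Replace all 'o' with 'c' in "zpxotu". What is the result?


Input string: 'zpxotu'
Operation: replace 'o' with 'c'
Positions of 'o': 3
After replacement: zpxctu


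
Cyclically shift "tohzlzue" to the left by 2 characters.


Input: 'tohzlzue', shift = 2
Operation: split at index 2 and swap parts
Front part s[0:2] = 'to'
Back part s[2:] = 'hzlzue'
Rotated = back + front = 'hzlzue' + 'to'
Result: hzlzueto


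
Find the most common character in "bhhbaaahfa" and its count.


Input: 'bhhbaaahfa'
Operation: tally each character
Counts: 'a':4, 'b':2, 'f':1, 'h':3
Maximum: 'a' appears 4 times


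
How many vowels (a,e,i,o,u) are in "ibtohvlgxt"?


Input string: 'ibtohvlgxt'
Operation: count vowels (a, e, i, o, u)
Scan: s[0]='i' (vowel), s[1]='b', s[2]='t', s[3]='o' (vowel), s[4]='h', s[5]='v', s[6]='l', s[7]='g', s[8]='x', s[9]='t'
Vowels found: 2
Result: 2


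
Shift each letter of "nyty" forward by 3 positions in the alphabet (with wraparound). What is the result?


Input: 'nyty', shift = 3
Operation: for each letter, (position + 3) mod 26
Mapping: 'n'(13+3=16)->'q', 'y'(24+3=27, 27 mod 26=1)->'b', 't'(19+3=22)->'w', 'y'(24+3=27, 27 mod 26=1)->'b'
Result: qbwb


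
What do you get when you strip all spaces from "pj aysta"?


Input string: 'pj aysta'
Operation: remove all spaces
Words: 'pj', 'aysta'
Join without spaces: pjaysta


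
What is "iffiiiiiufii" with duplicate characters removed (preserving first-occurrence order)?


Input: 'iffiiiiiufii'
Operation: keep first occurrence of each character
Scan: s[0]='i' new -> keep; s[1]='f' new -> keep; s[2]='f' seen -> skip; s[3]='i' seen -> skip; s[4]='i' seen -> skip; s[5]='i' seen -> skip; s[6]='i' seen -> skip; s[7]='i' seen -> skip; s[8]='u' new -> keep; s[9]='f' seen -> skip; s[10]='i' seen -> skip; s[11]='i' seen -> skip
Result: ifu


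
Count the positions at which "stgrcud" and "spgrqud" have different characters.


String 1: 'stgrcud'
String 2: 'spgrqud'
Compare each position: pos 0: 's'=='s', pos 1: 't'!='p', pos 2: 'g'=='g', pos 3: 'r'=='r', pos 4: 'c'!='q', pos 5: 'u'=='u', pos 6: 'd'=='d'
Differing positions: 2
Hamming distance: 2


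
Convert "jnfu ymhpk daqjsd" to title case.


Input string: 'jnfu ymhpk daqjsd'
Operation: capitalize first letter of each word
Word transformations: 'jnfu'->'Jnfu', 'ymhpk'->'Ymhpk', 'daqjsd'->'Daqjsd'
Result: Jnfu Ymhpk Daqjsd


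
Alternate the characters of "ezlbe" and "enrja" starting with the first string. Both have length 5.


String 1: 'ezlbe'
String 2: 'enrja'
Operation: alternate characters
Pairs: 'e'+'e', 'z'+'n', 'l'+'r', 'b'+'j', 'e'+'a'
Result: eeznlrbjea


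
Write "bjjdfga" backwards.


Input string: 'bjjdfga'
Operation: reverse character order
Original order: 'b' -> 'j' -> 'j' -> 'd' -> 'f' -> 'g' -> 'a'
Reversed order: 'a' -> 'g' -> 'f' -> 'd' -> 'j' -> 'j' -> 'b'
Result: agfdjjb


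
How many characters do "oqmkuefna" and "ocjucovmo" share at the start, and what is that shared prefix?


String 1: 'oqmkuefna'
String 2: 'ocjucovmo'
Compare position by position:
pos 0: 'o' vs 'o' match
pos 1: 'q' vs 'c' differ -> stop
Longest common prefix: "o" (length 1)


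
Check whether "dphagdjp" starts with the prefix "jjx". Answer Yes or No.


Input string: 'dphagdjp'
Prefix to check: 'jjx'
First 3 characters of input: 'dph'
Match: False
Result: No


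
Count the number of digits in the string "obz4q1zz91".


Input string: 'obz4q1zz91'
Operation: count digit characters (0-9)
Scan: 'o', 'b', 'z', '4'(digit), 'q', '1'(digit), 'z', 'z', '9'(digit), '1'(digit)
Digits found: 4
Result: 4


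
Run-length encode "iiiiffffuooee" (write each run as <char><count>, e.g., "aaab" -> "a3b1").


Input: 'iiiiffffuooee'
Operation: identify consecutive runs
Runs: 'iiii' -> i4, 'ffff' -> f4, 'u' -> u1, 'oo' -> o2, 'ee' -> e2
Encoded: i4f4u1o2e2


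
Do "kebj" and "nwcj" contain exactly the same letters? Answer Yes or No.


String 1: 'kebj' -> sorted: 'bejk'
String 2: 'nwcj' -> sorted: 'cjnw'
Compare sorted forms: 'bejk' != 'cjnw'
Anagram: No


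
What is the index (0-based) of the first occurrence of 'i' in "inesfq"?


Input string: 'inesfq'
Target: 'i'
Scanning left to right: s[0]='i'
First match at index: 0


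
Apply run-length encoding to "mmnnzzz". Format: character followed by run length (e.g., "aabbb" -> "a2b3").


Input: 'mmnnzzz'
Operation: identify consecutive runs
Runs: 'mm' -> m2, 'nn' -> n2, 'zzz' -> z3
Encoded: m2n2z3


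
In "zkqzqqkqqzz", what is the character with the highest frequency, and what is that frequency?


Input: 'zkqzqqkqqzz'
Operation: tally each character
Counts: 'k':2, 'q':5, 'z':4
Maximum: 'q' appears 5 times


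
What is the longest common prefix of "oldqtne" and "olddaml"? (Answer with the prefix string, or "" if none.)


String 1: 'oldqtne'
String 2: 'olddaml'
Compare position by position:
pos 0: 'o' vs 'o' match
pos 1: 'l' vs 'l' match
pos 2: 'd' vs 'd' match
pos 3: 'q' vs 'd' differ -> stop
Longest common prefix: "old" (length 3)


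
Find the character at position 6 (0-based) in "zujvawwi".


Input string: 'zujvawwi'
Operation: get character at index 6
Index mapping: s[0]='z', s[1]='u', s[2]='j', s[3]='v', s[4]='a', s[5]='w', s[6]='w'
Result: 'w'


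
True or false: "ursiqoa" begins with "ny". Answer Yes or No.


Input string: 'ursiqoa'
Prefix to check: 'ny'
First 2 characters of input: 'ur'
Match: False
Result: No


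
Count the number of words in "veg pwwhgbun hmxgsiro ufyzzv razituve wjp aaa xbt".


Input string: 'veg pwwhgbun hmxgsiro ufyzzv razituve wjp aaa xbt'
Operation: split by spaces
Words found: 'veg', 'pwwhgbun', 'hmxgsiro', 'ufyzzv', 'razituve', 'wjp', 'aaa', 'xbt'
Word count: 8


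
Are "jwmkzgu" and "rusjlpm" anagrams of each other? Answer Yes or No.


String 1: 'jwmkzgu' -> sorted: 'gjkmuwz'
String 2: 'rusjlpm' -> sorted: 'jlmprsu'
Compare sorted forms: 'gjkmuwz' != 'jlmprsu'
Anagram: No


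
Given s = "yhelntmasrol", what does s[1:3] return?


Input string: 'yhelntmasrol'
Operation: slice [1:3]
Extract characters: s[1]='h', s[2]='e'
Result: he


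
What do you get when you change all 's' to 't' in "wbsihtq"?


Input string: 'wbsihtq'
Operation: replace 's' with 't'
Positions of 's': 2
After replacement: wbtihtq


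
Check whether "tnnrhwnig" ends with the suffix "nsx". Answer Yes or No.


Input string: 'tnnrhwnig'
Suffix to check: 'nsx'
Last 3 characters of input: 'nig'
Match: False
Result: No


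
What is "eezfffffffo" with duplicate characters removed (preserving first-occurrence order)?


Input: 'eezfffffffo'
Operation: keep first occurrence of each character
Scan: s[0]='e' new -> keep; s[1]='e' seen -> skip; s[2]='z' new -> keep; s[3]='f' new -> keep; s[4]='f' seen -> skip; s[5]='f' seen -> skip; s[6]='f' seen -> skip; s[7]='f' seen -> skip; s[8]='f' seen -> skip; s[9]='f' seen -> skip; s[10]='o' new -> keep
Result: ezfo


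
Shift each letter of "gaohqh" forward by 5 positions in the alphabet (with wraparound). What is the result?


Input: 'gaohqh', shift = 5
Operation: for each letter, (position + 5) mod 26
Mapping: 'g'(6+5=11)->'l', 'a'(0+5=5)->'f', 'o'(14+5=19)->'t', 'h'(7+5=12)->'m', 'q'(16+5=21)->'v', 'h'(7+5=12)->'m'
Result: lftmvm


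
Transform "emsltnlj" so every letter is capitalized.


Input string: 'emsltnlj'
Operation: convert each letter to uppercase
Mapping: 'e'->'E', 'm'->'M', 's'->'S', 'l'->'L', 't'->'T', 'n'->'N', 'l'->'L', 'j'->'J'
Result: EMSLTNLJ


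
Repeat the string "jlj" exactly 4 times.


Input string: 'jlj'
Operation: repeat 4 times
Concatenation: 'jlj' + 'jlj' + 'jlj' + 'jlj'
Result: jljjljjljjlj


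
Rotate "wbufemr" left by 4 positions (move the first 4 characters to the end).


Input: 'wbufemr', shift = 4
Operation: split at index 4 and swap parts
Front part s[0:4] = 'wbuf'
Back part s[4:] = 'emr'
Rotated = back + front = 'emr' + 'wbuf'
Result: emrwbuf


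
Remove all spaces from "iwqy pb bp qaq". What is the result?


Input string: 'iwqy pb bp qaq'
Operation: remove all spaces
Words: 'iwqy', 'pb', 'bp', 'qaq'
Join without spaces: iwqypbbpqaq


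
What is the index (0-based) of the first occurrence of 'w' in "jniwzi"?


Input string: 'jniwzi'
Target: 'w'
Scanning left to right: s[0]='j', s[1]='n', s[2]='i', s[3]='w'
First match at index: 3


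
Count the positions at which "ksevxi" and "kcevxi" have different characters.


String 1: 'ksevxi'
String 2: 'kcevxi'
Compare each position: pos 0: 'k'=='k', pos 1: 's'!='c', pos 2: 'e'=='e', pos 3: 'v'=='v', pos 4: 'x'=='x', pos 5: 'i'=='i'
Differing positions: 1
Hamming distance: 1


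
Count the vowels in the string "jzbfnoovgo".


Input string: 'jzbfnoovgo'
Operation: count vowels (a, e, i, o, u)
Scan: s[0]='j', s[1]='z', s[2]='b', s[3]='f', s[4]='n', s[5]='o' (vowel), s[6]='o' (vowel), s[7]='v', s[8]='g', s[9]='o' (vowel)
Vowels found: 3
Result: 3


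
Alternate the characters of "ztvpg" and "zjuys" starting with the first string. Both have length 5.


String 1: 'ztvpg'
String 2: 'zjuys'
Operation: alternate characters
Pairs: 'z'+'z', 't'+'j', 'v'+'u', 'p'+'y', 'g'+'s'
Result: zztjvupygs


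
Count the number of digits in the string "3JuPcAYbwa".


Input string: '3JuPcAYbwa'
Operation: count digit characters (0-9)
Scan: '3'(digit), 'J', 'u', 'P', 'c', 'A', 'Y', 'b', 'w', 'a'
Digits found: 1
Result: 1


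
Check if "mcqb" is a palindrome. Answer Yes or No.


Input string: 'mcqb'
Reversed: 'bqcm'
Compare pairs: s[0]='m' vs s[3]='b' (mismatch), s[1]='c' vs s[2]='q' (mismatch)
Palindrome: No


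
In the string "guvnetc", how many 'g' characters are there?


Input string: 'guvnetc'
Target character: 'g'
Scan each position: s[0]='g'
Matches found at indices: 0
Total: 1


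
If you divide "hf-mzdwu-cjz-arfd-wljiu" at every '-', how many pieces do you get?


Input string: 'hf-mzdwu-cjz-arfd-wljiu'
Delimiter: '-'
Split result: 'hf', 'mzdwu', 'cjz', 'arfd', 'wljiu'
Number of parts: 5


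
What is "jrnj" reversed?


Input string: 'jrnj'
Operation: reverse character order
Original order: 'j' -> 'r' -> 'n' -> 'j'
Reversed order: 'j' -> 'n' -> 'r' -> 'j'
Result: jnrj


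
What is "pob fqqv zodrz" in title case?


Input string: 'pob fqqv zodrz'
Operation: capitalize first letter of each word
Word transformations: 'pob'->'Pob', 'fqqv'->'Fqqv', 'zodrz'->'Zodrz'
Result: Pob Fqqv Zodrz


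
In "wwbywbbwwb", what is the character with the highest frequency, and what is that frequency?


Input: 'wwbywbbwwb'
Operation: tally each character
Counts: 'b':4, 'w':5, 'y':1
Maximum: 'w' appears 5 times


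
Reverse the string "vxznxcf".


Input string: 'vxznxcf'
Operation: reverse character order
Original order: 'v' -> 'x' -> 'z' -> 'n' -> 'x' -> 'c' -> 'f'
Reversed order: 'f' -> 'c' -> 'x' -> 'n' -> 'z' -> 'x' -> 'v'
Result: fcxnzxv


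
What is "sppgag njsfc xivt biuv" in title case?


Input string: 'sppgag njsfc xivt biuv'
Operation: capitalize first letter of each word
Word transformations: 'sppgag'->'Sppgag', 'njsfc'->'Njsfc', 'xivt'->'Xivt', 'biuv'->'Biuv'
Result: Sppgag Njsfc Xivt Biuv


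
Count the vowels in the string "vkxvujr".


Input string: 'vkxvujr'
Operation: count vowels (a, e, i, o, u)
Scan: s[0]='v', s[1]='k', s[2]='x', s[3]='v', s[4]='u' (vowel), s[5]='j', s[6]='r'
Vowels found: 1
Result: 1


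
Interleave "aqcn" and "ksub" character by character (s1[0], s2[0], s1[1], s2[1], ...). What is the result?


String 1: 'aqcn'
String 2: 'ksub'
Operation: alternate characters
Pairs: 'a'+'k', 'q'+'s', 'c'+'u', 'n'+'b'
Result: akqscunb


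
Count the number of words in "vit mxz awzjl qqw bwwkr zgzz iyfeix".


Input string: 'vit mxz awzjl qqw bwwkr zgzz iyfeix'
Operation: split by spaces
Words found: 'vit', 'mxz', 'awzjl', 'qqw', 'bwwkr', 'zgzz', 'iyfeix'
Word count: 7


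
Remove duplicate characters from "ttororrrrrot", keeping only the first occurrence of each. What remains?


Input: 'ttororrrrrot'
Operation: keep first occurrence of each character
Scan: s[0]='t' new -> keep; s[1]='t' seen -> skip; s[2]='o' new -> keep; s[3]='r' new -> keep; s[4]='o' seen -> skip; s[5]='r' seen -> skip; s[6]='r' seen -> skip; s[7]='r' seen -> skip; s[8]='r' seen -> skip; s[9]='r' seen -> skip; s[10]='o' seen -> skip; s[11]='t' seen -> skip
Result: tor


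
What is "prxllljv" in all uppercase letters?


Input string: 'prxllljv'
Operation: convert each letter to uppercase
Mapping: 'p'->'P', 'r'->'R', 'x'->'X', 'l'->'L', 'l'->'L', 'l'->'L', 'j'->'J', 'v'->'V'
Result: PRXLLLJV


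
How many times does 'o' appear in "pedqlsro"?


Input string: 'pedqlsro'
Target character: 'o'
Scan each position: s[7]='o'
Matches found at indices: 7
Total: 1


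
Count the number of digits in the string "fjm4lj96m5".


Input string: 'fjm4lj96m5'
Operation: count digit characters (0-9)
Scan: 'f', 'j', 'm', '4'(digit), 'l', 'j', '9'(digit), '6'(digit), 'm', '5'(digit)
Digits found: 4
Result: 4


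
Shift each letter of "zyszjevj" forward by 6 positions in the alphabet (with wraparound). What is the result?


Input: 'zyszjevj', shift = 6
Operation: for each letter, (position + 6) mod 26
Mapping: 'z'(25+6=31, 31 mod 26=5)->'f', 'y'(24+6=30, 30 mod 26=4)->'e', 's'(18+6=24)->'y', 'z'(25+6=31, 31 mod 26=5)->'f', 'j'(9+6=15)->'p', 'e'(4+6=10)->'k', 'v'(21+6=27, 27 mod 26=1)->'b', 'j'(9+6=15)->'p'
Result: feyfpkbp


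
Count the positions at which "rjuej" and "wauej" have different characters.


String 1: 'rjuej'
String 2: 'wauej'
Compare each position: pos 0: 'r'!='w', pos 1: 'j'!='a', pos 2: 'u'=='u', pos 3: 'e'=='e', pos 4: 'j'=='j'
Differing positions: 2
Hamming distance: 2


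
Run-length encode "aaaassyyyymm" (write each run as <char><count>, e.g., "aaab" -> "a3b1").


Input: 'aaaassyyyymm'
Operation: identify consecutive runs
Runs: 'aaaa' -> a4, 'ss' -> s2, 'yyyy' -> y4, 'mm' -> m2
Encoded: a4s2y4m2


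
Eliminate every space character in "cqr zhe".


Input string: 'cqr zhe'
Operation: remove all spaces
Words: 'cqr', 'zhe'
Join without spaces: cqrzhe


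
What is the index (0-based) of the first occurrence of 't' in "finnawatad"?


Input string: 'finnawatad'
Target: 't'
Scanning left to right: s[0]='f', s[1]='i', s[2]='n', s[3]='n', s[4]='a', s[5]='w', s[6]='a', s[7]='t'
First match at index: 7


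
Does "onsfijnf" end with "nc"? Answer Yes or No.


Input string: 'onsfijnf'
Suffix to check: 'nc'
Last 2 characters of input: 'nf'
Match: False
Result: No


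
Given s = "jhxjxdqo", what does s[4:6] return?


Input string: 'jhxjxdqo'
Operation: slice [4:6]
Extract characters: s[4]='x', s[5]='d'
Result: xd


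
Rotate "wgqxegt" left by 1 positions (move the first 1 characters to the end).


Input: 'wgqxegt', shift = 1
Operation: split at index 1 and swap parts
Front part s[0:1] = 'w'
Back part s[1:] = 'gqxegt'
Rotated = back + front = 'gqxegt' + 'w'
Result: gqxegtw


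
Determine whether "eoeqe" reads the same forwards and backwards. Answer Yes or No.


Input string: 'eoeqe'
Reversed: 'eqeoe'
Compare pairs: s[0]='e' vs s[4]='e' (match), s[1]='o' vs s[3]='q' (mismatch)
Palindrome: No


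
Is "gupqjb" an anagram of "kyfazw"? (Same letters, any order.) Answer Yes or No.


String 1: 'kyfazw' -> sorted: 'afkwyz'
String 2: 'gupqjb' -> sorted: 'bgjpqu'
Compare sorted forms: 'afkwyz' != 'bgjpqu'
Anagram: No


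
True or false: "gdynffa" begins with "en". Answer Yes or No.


Input string: 'gdynffa'
Prefix to check: 'en'
First 2 characters of input: 'gd'
Match: False
Result: No


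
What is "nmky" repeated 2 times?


Input string: 'nmky'
Operation: repeat 2 times
Concatenation: 'nmky' + 'nmky'
Result: nmkynmky


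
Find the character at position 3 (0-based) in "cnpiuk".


Input string: 'cnpiuk'
Operation: get character at index 3
Index mapping: s[0]='c', s[1]='n', s[2]='p', s[3]='i'
Result: 'i'


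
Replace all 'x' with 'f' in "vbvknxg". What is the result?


Input string: 'vbvknxg'
Operation: replace 'x' with 'f'
Positions of 'x': 5
After replacement: vbvknfg


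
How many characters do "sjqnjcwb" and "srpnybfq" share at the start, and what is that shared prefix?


String 1: 'sjqnjcwb'
String 2: 'srpnybfq'
Compare position by position:
pos 0: 's' vs 's' match
pos 1: 'j' vs 'r' differ -> stop
Longest common prefix: "s" (length 1)


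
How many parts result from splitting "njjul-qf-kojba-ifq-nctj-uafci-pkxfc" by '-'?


Input string: 'njjul-qf-kojba-ifq-nctj-uafci-pkxfc'
Delimiter: '-'
Split result: 'njjul', 'qf', 'kojba', 'ifq', 'nctj', 'uafci', 'pkxfc'
Number of parts: 7


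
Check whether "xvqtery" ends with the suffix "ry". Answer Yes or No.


Input string: 'xvqtery'
Suffix to check: 'ry'
Last 2 characters of input: 'ry'
Match: True
Result: Yes


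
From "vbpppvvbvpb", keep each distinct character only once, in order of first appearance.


Input: 'vbpppvvbvpb'
Operation: keep first occurrence of each character
Scan: s[0]='v' new -> keep; s[1]='b' new -> keep; s[2]='p' new -> keep; s[3]='p' seen -> skip; s[4]='p' seen -> skip; s[5]='v' seen -> skip; s[6]='v' seen -> skip; s[7]='b' seen -> skip; s[8]='v' seen -> skip; s[9]='p' seen -> skip; s[10]='b' seen -> skip
Result: vbp
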